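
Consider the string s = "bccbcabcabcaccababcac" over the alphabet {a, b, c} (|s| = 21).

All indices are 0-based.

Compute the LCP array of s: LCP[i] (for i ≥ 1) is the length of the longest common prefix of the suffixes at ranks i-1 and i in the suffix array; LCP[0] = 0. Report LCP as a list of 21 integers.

sorted suffixes:
  #0 SA[0]=14  'ababcac'
  #1 SA[1]=5  'abcabcaccababcac'
  #2 SA[2]=16  'abcac'
  #3 SA[3]=8  'abcaccababcac'
  #4 SA[4]=19  'ac'
  #5 SA[5]=11  'accababcac'
  #6 SA[6]=15  'babcac'
  #7 SA[7]=3  'bcabcabcaccababcac'
  #8 SA[8]=6  'bcabcaccababcac'
  #9 SA[9]=17  'bcac'
  #10 SA[10]=9  'bcaccababcac'
  #11 SA[11]=0  'bccbcabcabcaccababcac'
  #12 SA[12]=20  'c'
  #13 SA[13]=13  'cababcac'
  #14 SA[14]=4  'cabcabcaccababcac'
  #15 SA[15]=7  'cabcaccababcac'
  #16 SA[16]=18  'cac'
  #17 SA[17]=10  'caccababcac'
  #18 SA[18]=2  'cbcabcabcaccababcac'
  #19 SA[19]=12  'ccababcac'
  #20 SA[20]=1  'ccbcabcabcaccababcac'

SA = [14, 5, 16, 8, 19, 11, 15, 3, 6, 17, 9, 0, 20, 13, 4, 7, 18, 10, 2, 12, 1]
rank  pair      lcp
   1  s[14:],s[5:]  2  'ab'
   2  s[5:],s[16:]  4  'abca'
   3  s[16:],s[8:]  5  'abcac'
   4  s[8:],s[19:]  1  'a'
   5  s[19:],s[11:]  2  'ac'
   6  s[11:],s[15:]  0  ''
   7  s[15:],s[3:]  1  'b'
   8  s[3:],s[6:]  6  'bcabca'
   9  s[6:],s[17:]  3  'bca'
  10  s[17:],s[9:]  4  'bcac'
  11  s[9:],s[0:]  2  'bc'
  12  s[0:],s[20:]  0  ''
  13  s[20:],s[13:]  1  'c'
  14  s[13:],s[4:]  3  'cab'
  15  s[4:],s[7:]  5  'cabca'
  16  s[7:],s[18:]  2  'ca'
  17  s[18:],s[10:]  3  'cac'
  18  s[10:],s[2:]  1  'c'
  19  s[2:],s[12:]  1  'c'
  20  s[12:],s[1:]  2  'cc'

[0, 2, 4, 5, 1, 2, 0, 1, 6, 3, 4, 2, 0, 1, 3, 5, 2, 3, 1, 1, 2]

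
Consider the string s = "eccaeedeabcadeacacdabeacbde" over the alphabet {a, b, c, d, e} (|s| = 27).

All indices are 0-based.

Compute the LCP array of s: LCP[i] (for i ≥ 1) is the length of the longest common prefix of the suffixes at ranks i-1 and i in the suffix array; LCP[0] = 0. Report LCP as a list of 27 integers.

[0, 2, 1, 2, 2, 1, 1, 0, 1, 1, 0, 2, 2, 1, 1, 1, 0, 1, 2, 3, 0, 1, 2, 3, 1, 1, 1]

sorted suffixes:
  #0 SA[0]=8  'abcadeacacdabeacbde'
  #1 SA[1]=19  'abeacbde'
  #2 SA[2]=14  'acacdabeacbde'
  #3 SA[3]=22  'acbde'
  #4 SA[4]=16  'acdabeacbde'
  #5 SA[5]=11  'adeacacdabeacbde'
  #6 SA[6]=3  'aeedeabcadeacacdabeacbde'
  #7 SA[7]=9  'bcadeacacdabeacbde'
  #8 SA[8]=24  'bde'
  #9 SA[9]=20  'beacbde'
  #10 SA[10]=15  'cacdabeacbde'
  #11 SA[11]=10  'cadeacacdabeacbde'
  #12 SA[12]=2  'caeedeabcadeacacdabeacbde'
  #13 SA[13]=23  'cbde'
  #14 SA[14]=1  'ccaeedeabcadeacacdabeacbde'
  #15 SA[15]=17  'cdabeacbde'
  #16 SA[16]=18  'dabeacbde'
  #17 SA[17]=25  'de'
  #18 SA[18]=6  'deabcadeacacdabeacbde'
  #19 SA[19]=12  'deacacdabeacbde'
  #20 SA[20]=26  'e'
  #21 SA[21]=7  'eabcadeacacdabeacbde'
  #22 SA[22]=13  'eacacdabeacbde'
  #23 SA[23]=21  'eacbde'
  #24 SA[24]=0  'eccaeedeabcadeacacdabeacbde'
  #25 SA[25]=5  'edeabcadeacacdabeacbde'
  #26 SA[26]=4  'eedeabcadeacacdabeacbde'

SA = [8, 19, 14, 22, 16, 11, 3, 9, 24, 20, 15, 10, 2, 23, 1, 17, 18, 25, 6, 12, 26, 7, 13, 21, 0, 5, 4]
rank  pair      lcp
   1  s[8:],s[19:]  2  'ab'
   2  s[19:],s[14:]  1  'a'
   3  s[14:],s[22:]  2  'ac'
   4  s[22:],s[16:]  2  'ac'
   5  s[16:],s[11:]  1  'a'
   6  s[11:],s[3:]  1  'a'
   7  s[3:],s[9:]  0  ''
   8  s[9:],s[24:]  1  'b'
   9  s[24:],s[20:]  1  'b'
  10  s[20:],s[15:]  0  ''
  11  s[15:],s[10:]  2  'ca'
  12  s[10:],s[2:]  2  'ca'
  13  s[2:],s[23:]  1  'c'
  14  s[23:],s[1:]  1  'c'
  15  s[1:],s[17:]  1  'c'
  16  s[17:],s[18:]  0  ''
  17  s[18:],s[25:]  1  'd'
  18  s[25:],s[6:]  2  'de'
  19  s[6:],s[12:]  3  'dea'
  20  s[12:],s[26:]  0  ''
  21  s[26:],s[7:]  1  'e'
  22  s[7:],s[13:]  2  'ea'
  23  s[13:],s[21:]  3  'eac'
  24  s[21:],s[0:]  1  'e'
  25  s[0:],s[5:]  1  'e'
  26  s[5:],s[4:]  1  'e'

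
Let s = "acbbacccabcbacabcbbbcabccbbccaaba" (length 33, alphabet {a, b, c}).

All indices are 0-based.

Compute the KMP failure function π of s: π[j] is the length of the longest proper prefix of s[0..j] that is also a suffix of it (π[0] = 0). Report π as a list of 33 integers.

[0, 0, 0, 0, 1, 2, 0, 0, 1, 0, 0, 0, 1, 2, 1, 0, 0, 0, 0, 0, 0, 1, 0, 0, 0, 0, 0, 0, 0, 1, 1, 0, 1]

π[0] = 0
j=1 s[j]='c': π[1]=0 (border '')
j=2 s[j]='b': π[2]=0 (border '')
j=3 s[j]='b': π[3]=0 (border '')
j=4 s[j]='a': π[4]=1 (border 'a')
j=5 s[j]='c': π[5]=2 (border 'ac')
j=6 s[j]='c': k: 2→0; π[6]=0 (border '')
j=7 s[j]='c': π[7]=0 (border '')
j=8 s[j]='a': π[8]=1 (border 'a')
j=9 s[j]='b': k: 1→0; π[9]=0 (border '')
j=10 s[j]='c': π[10]=0 (border '')
j=11 s[j]='b': π[11]=0 (border '')
j=12 s[j]='a': π[12]=1 (border 'a')
j=13 s[j]='c': π[13]=2 (border 'ac')
j=14 s[j]='a': k: 2→0; π[14]=1 (border 'a')
j=15 s[j]='b': k: 1→0; π[15]=0 (border '')
j=16 s[j]='c': π[16]=0 (border '')
j=17 s[j]='b': π[17]=0 (border '')
j=18 s[j]='b': π[18]=0 (border '')
j=19 s[j]='b': π[19]=0 (border '')
j=20 s[j]='c': π[20]=0 (border '')
j=21 s[j]='a': π[21]=1 (border 'a')
j=22 s[j]='b': k: 1→0; π[22]=0 (border '')
j=23 s[j]='c': π[23]=0 (border '')
j=24 s[j]='c': π[24]=0 (border '')
j=25 s[j]='b': π[25]=0 (border '')
j=26 s[j]='b': π[26]=0 (border '')
j=27 s[j]='c': π[27]=0 (border '')
j=28 s[j]='c': π[28]=0 (border '')
j=29 s[j]='a': π[29]=1 (border 'a')
j=30 s[j]='a': k: 1→0; π[30]=1 (border 'a')
j=31 s[j]='b': k: 1→0; π[31]=0 (border '')
j=32 s[j]='a': π[32]=1 (border 'a')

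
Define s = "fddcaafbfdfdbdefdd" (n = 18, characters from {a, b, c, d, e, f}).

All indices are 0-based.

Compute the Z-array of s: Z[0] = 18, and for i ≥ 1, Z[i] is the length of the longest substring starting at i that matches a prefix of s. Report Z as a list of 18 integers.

[18, 0, 0, 0, 0, 0, 1, 0, 2, 0, 2, 0, 0, 0, 0, 3, 0, 0]

Z[0]=18
i=1: fresh scan; Z[1]=0
i=2: fresh scan; Z[2]=0
i=3: fresh scan; Z[3]=0
i=4: fresh scan; Z[4]=0
i=5: fresh scan; Z[5]=0
i=6: fresh scan; Z[6]=1 grow→box=[6,7)
i=7: fresh scan; Z[7]=0
i=8: fresh scan; Z[8]=2 grow→box=[8,10)
i=9: min(r-i=1, Z[1]=0)=0; Z[9]=0
i=10: fresh scan; Z[10]=2 grow→box=[10,12)
i=11: min(r-i=1, Z[1]=0)=0; Z[11]=0
i=12: fresh scan; Z[12]=0
i=13: fresh scan; Z[13]=0
i=14: fresh scan; Z[14]=0
i=15: fresh scan; Z[15]=3 grow→box=[15,18)
i=16: min(r-i=2, Z[1]=0)=0; Z[16]=0
i=17: min(r-i=1, Z[2]=0)=0; Z[17]=0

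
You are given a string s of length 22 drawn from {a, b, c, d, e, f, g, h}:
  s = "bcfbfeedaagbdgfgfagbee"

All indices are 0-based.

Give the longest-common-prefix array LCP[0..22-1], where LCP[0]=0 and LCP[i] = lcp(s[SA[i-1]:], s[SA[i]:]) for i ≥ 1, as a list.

[0, 1, 3, 0, 1, 1, 1, 0, 0, 1, 0, 1, 1, 2, 0, 1, 1, 1, 0, 2, 1, 2]

rank | idx | suffix
   0 |   8 | aagbdgfgfagbee
   1 |   9 | agbdgfgfagbee
   2 |  17 | agbee
   3 |   0 | bcfbfeedaagbdgfgfagbee
   4 |  11 | bdgfgfagbee
   5 |  19 | bee
   6 |   3 | bfeedaagbdgfgfagbee
   7 |   1 | cfbfeedaagbdgfgfagbee
   8 |   7 | daagbdgfgfagbee
   9 |  12 | dgfgfagbee
  10 |  21 | e
  11 |   6 | edaagbdgfgfagbee
  12 |  20 | ee
  13 |   5 | eedaagbdgfgfagbee
  14 |  16 | fagbee
  15 |   2 | fbfeedaagbdgfgfagbee
  16 |   4 | feedaagbdgfgfagbee
  17 |  14 | fgfagbee
  18 |  10 | gbdgfgfagbee
  19 |  18 | gbee
  20 |  15 | gfagbee
  21 |  13 | gfgfagbee

SA = [8, 9, 17, 0, 11, 19, 3, 1, 7, 12, 21, 6, 20, 5, 16, 2, 4, 14, 10, 18, 15, 13]
[i] adj suffixes → lcp
  [1] 8/9 → 1 ('a')
  [2] 9/17 → 3 ('agb')
  [3] 17/0 → 0 ('')
  [4] 0/11 → 1 ('b')
  [5] 11/19 → 1 ('b')
  [6] 19/3 → 1 ('b')
  [7] 3/1 → 0 ('')
  [8] 1/7 → 0 ('')
  [9] 7/12 → 1 ('d')
  [10] 12/21 → 0 ('')
  [11] 21/6 → 1 ('e')
  [12] 6/20 → 1 ('e')
  [13] 20/5 → 2 ('ee')
  [14] 5/16 → 0 ('')
  [15] 16/2 → 1 ('f')
  [16] 2/4 → 1 ('f')
  [17] 4/14 → 1 ('f')
  [18] 14/10 → 0 ('')
  [19] 10/18 → 2 ('gb')
  [20] 18/15 → 1 ('g')
  [21] 15/13 → 2 ('gf')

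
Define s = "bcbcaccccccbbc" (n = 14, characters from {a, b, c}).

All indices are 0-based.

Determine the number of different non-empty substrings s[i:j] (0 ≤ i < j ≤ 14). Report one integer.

rank | idx | suffix
   0 |   4 | accccccbbc
   1 |  11 | bbc
   2 |  12 | bc
   3 |   2 | bcaccccccbbc
   4 |   0 | bcbcaccccccbbc
   5 |  13 | c
   6 |   3 | caccccccbbc
   7 |  10 | cbbc
   8 |   1 | cbcaccccccbbc
   9 |   9 | ccbbc
  10 |   8 | cccbbc
  11 |   7 | ccccbbc
  12 |   6 | cccccbbc
  13 |   5 | ccccccbbc

SA = [4, 11, 12, 2, 0, 13, 3, 10, 1, 9, 8, 7, 6, 5]
i: (SA[i-1],SA[i]) lcp shared
  1: (4,11) 0 ''
  2: (11,12) 1 'b'
  3: (12,2) 2 'bc'
  4: (2,0) 2 'bc'
  5: (0,13) 0 ''
  6: (13,3) 1 'c'
  7: (3,10) 1 'c'
  8: (10,1) 2 'cb'
  9: (1,9) 1 'c'
  10: (9,8) 2 'cc'
  11: (8,7) 3 'ccc'
  12: (7,6) 4 'cccc'
  13: (6,5) 5 'ccccc'

n(n+1)/2 = 14·15/2 = 105
Σ LCP = 0 + 0 + 1 + 2 + 2 + 0 + 1 + 1 + 2 + 1 + 2 + 3 + 4 + 5 = 24
distinct = 105 − 24 = 81

81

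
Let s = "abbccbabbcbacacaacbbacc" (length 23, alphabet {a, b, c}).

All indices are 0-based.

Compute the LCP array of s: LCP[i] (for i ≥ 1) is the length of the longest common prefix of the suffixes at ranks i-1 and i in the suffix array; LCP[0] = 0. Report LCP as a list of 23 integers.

sorted suffixes:
  #0 SA[0]=15  'aacbbacc'
  #1 SA[1]=6  'abbcbacacaacbbacc'
  #2 SA[2]=0  'abbccbabbcbacacaacbbacc'
  #3 SA[3]=13  'acaacbbacc'
  #4 SA[4]=11  'acacaacbbacc'
  #5 SA[5]=16  'acbbacc'
  #6 SA[6]=20  'acc'
  #7 SA[7]=5  'babbcbacacaacbbacc'
  #8 SA[8]=10  'bacacaacbbacc'
  #9 SA[9]=19  'bacc'
  #10 SA[10]=18  'bbacc'
  #11 SA[11]=7  'bbcbacacaacbbacc'
  #12 SA[12]=1  'bbccbabbcbacacaacbbacc'
  #13 SA[13]=8  'bcbacacaacbbacc'
  #14 SA[14]=2  'bccbabbcbacacaacbbacc'
  #15 SA[15]=22  'c'
  #16 SA[16]=14  'caacbbacc'
  #17 SA[17]=12  'cacaacbbacc'
  #18 SA[18]=4  'cbabbcbacacaacbbacc'
  #19 SA[19]=9  'cbacacaacbbacc'
  #20 SA[20]=17  'cbbacc'
  #21 SA[21]=21  'cc'
  #22 SA[22]=3  'ccbabbcbacacaacbbacc'

SA = [15, 6, 0, 13, 11, 16, 20, 5, 10, 19, 18, 7, 1, 8, 2, 22, 14, 12, 4, 9, 17, 21, 3]
rank  pair      lcp
   1  s[15:],s[6:]  1  'a'
   2  s[6:],s[0:]  4  'abbc'
   3  s[0:],s[13:]  1  'a'
   4  s[13:],s[11:]  3  'aca'
   5  s[11:],s[16:]  2  'ac'
   6  s[16:],s[20:]  2  'ac'
   7  s[20:],s[5:]  0  ''
   8  s[5:],s[10:]  2  'ba'
   9  s[10:],s[19:]  3  'bac'
  10  s[19:],s[18:]  1  'b'
  11  s[18:],s[7:]  2  'bb'
  12  s[7:],s[1:]  3  'bbc'
  13  s[1:],s[8:]  1  'b'
  14  s[8:],s[2:]  2  'bc'
  15  s[2:],s[22:]  0  ''
  16  s[22:],s[14:]  1  'c'
  17  s[14:],s[12:]  2  'ca'
  18  s[12:],s[4:]  1  'c'
  19  s[4:],s[9:]  3  'cba'
  20  s[9:],s[17:]  2  'cb'
  21  s[17:],s[21:]  1  'c'
  22  s[21:],s[3:]  2  'cc'

[0, 1, 4, 1, 3, 2, 2, 0, 2, 3, 1, 2, 3, 1, 2, 0, 1, 2, 1, 3, 2, 1, 2]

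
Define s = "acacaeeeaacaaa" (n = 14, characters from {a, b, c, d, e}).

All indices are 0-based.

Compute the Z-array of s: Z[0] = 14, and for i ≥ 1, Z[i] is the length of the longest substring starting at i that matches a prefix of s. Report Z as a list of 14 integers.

Z[0]=14
i=1: i≥r, start 0; Z[1]=0
i=2: i≥r, start 0; Z[2]=3 scan→box=[2,5)
i=3: min(r-i=2, Z[1]=0)=0; Z[3]=0
i=4: min(r-i=1, Z[2]=3)=1; Z[4]=1
i=5: i≥r, start 0; Z[5]=0
i=6: i≥r, start 0; Z[6]=0
i=7: i≥r, start 0; Z[7]=0
i=8: i≥r, start 0; Z[8]=1 scan→box=[8,9)
i=9: i≥r, start 0; Z[9]=3 scan→box=[9,12)
i=10: min(r-i=2, Z[1]=0)=0; Z[10]=0
i=11: min(r-i=1, Z[2]=3)=1; Z[11]=1
i=12: i≥r, start 0; Z[12]=1 scan→box=[12,13)
i=13: i≥r, start 0; Z[13]=1 scan→box=[13,14)

[14, 0, 3, 0, 1, 0, 0, 0, 1, 3, 0, 1, 1, 1]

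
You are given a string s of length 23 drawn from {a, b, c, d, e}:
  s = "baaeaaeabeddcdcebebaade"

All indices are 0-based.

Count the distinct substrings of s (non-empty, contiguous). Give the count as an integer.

246

sorted suffixes:
  #0 SA[0]=19  'aade'
  #1 SA[1]=1  'aaeaaeabeddcdcebebaade'
  #2 SA[2]=4  'aaeabeddcdcebebaade'
  #3 SA[3]=7  'abeddcdcebebaade'
  #4 SA[4]=20  'ade'
  #5 SA[5]=2  'aeaaeabeddcdcebebaade'
  #6 SA[6]=5  'aeabeddcdcebebaade'
  #7 SA[7]=18  'baade'
  #8 SA[8]=0  'baaeaaeabeddcdcebebaade'
  #9 SA[9]=16  'bebaade'
  #10 SA[10]=8  'beddcdcebebaade'
  #11 SA[11]=12  'cdcebebaade'
  #12 SA[12]=14  'cebebaade'
  #13 SA[13]=11  'dcdcebebaade'
  #14 SA[14]=13  'dcebebaade'
  #15 SA[15]=10  'ddcdcebebaade'
  #16 SA[16]=21  'de'
  #17 SA[17]=22  'e'
  #18 SA[18]=3  'eaaeabeddcdcebebaade'
  #19 SA[19]=6  'eabeddcdcebebaade'
  #20 SA[20]=17  'ebaade'
  #21 SA[21]=15  'ebebaade'
  #22 SA[22]=9  'eddcdcebebaade'

SA = [19, 1, 4, 7, 20, 2, 5, 18, 0, 16, 8, 12, 14, 11, 13, 10, 21, 22, 3, 6, 17, 15, 9]
i: (SA[i-1],SA[i]) lcp shared
  1: (19,1) 2 'aa'
  2: (1,4) 4 'aaea'
  3: (4,7) 1 'a'
  4: (7,20) 1 'a'
  5: (20,2) 1 'a'
  6: (2,5) 3 'aea'
  7: (5,18) 0 ''
  8: (18,0) 3 'baa'
  9: (0,16) 1 'b'
  10: (16,8) 2 'be'
  11: (8,12) 0 ''
  12: (12,14) 1 'c'
  13: (14,11) 0 ''
  14: (11,13) 2 'dc'
  15: (13,10) 1 'd'
  16: (10,21) 1 'd'
  17: (21,22) 0 ''
  18: (22,3) 1 'e'
  19: (3,6) 2 'ea'
  20: (6,17) 1 'e'
  21: (17,15) 2 'eb'
  22: (15,9) 1 'e'

n(n+1)/2 = 23·24/2 = 276
Σ LCP = 0 + 2 + 4 + 1 + 1 + 1 + 3 + 0 + 3 + 1 + 2 + 0 + 1 + 0 + 2 + 1 + 1 + 0 + 1 + 2 + 1 + 2 + 1 = 30
distinct = 276 − 30 = 246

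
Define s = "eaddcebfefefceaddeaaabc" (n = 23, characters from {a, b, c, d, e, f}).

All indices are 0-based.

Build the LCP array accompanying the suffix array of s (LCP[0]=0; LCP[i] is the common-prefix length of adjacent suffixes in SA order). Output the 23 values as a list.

rank→(start, suffix):
  0 → (18, 'aaabc')
  1 → (19, 'aabc')
  2 → (20, 'abc')
  3 → (1, 'addcebfefefceaddeaaabc')
  4 → (14, 'addeaaabc')
  5 → (21, 'bc')
  6 → (6, 'bfefefceaddeaaabc')
  7 → (22, 'c')
  8 → (12, 'ceaddeaaabc')
  9 → (4, 'cebfefefceaddeaaabc')
  10 → (3, 'dcebfefefceaddeaaabc')
  11 → (2, 'ddcebfefefceaddeaaabc')
  12 → (15, 'ddeaaabc')
  13 → (16, 'deaaabc')
  14 → (17, 'eaaabc')
  15 → (0, 'eaddcebfefefceaddeaaabc')
  16 → (13, 'eaddeaaabc')
  17 → (5, 'ebfefefceaddeaaabc')
  18 → (10, 'efceaddeaaabc')
  19 → (8, 'efefceaddeaaabc')
  20 → (11, 'fceaddeaaabc')
  21 → (9, 'fefceaddeaaabc')
  22 → (7, 'fefefceaddeaaabc')

SA = [18, 19, 20, 1, 14, 21, 6, 22, 12, 4, 3, 2, 15, 16, 17, 0, 13, 5, 10, 8, 11, 9, 7]
rank  pair      lcp
   1  s[18:],s[19:]  2  'aa'
   2  s[19:],s[20:]  1  'a'
   3  s[20:],s[1:]  1  'a'
   4  s[1:],s[14:]  3  'add'
   5  s[14:],s[21:]  0  ''
   6  s[21:],s[6:]  1  'b'
   7  s[6:],s[22:]  0  ''
   8  s[22:],s[12:]  1  'c'
   9  s[12:],s[4:]  2  'ce'
  10  s[4:],s[3:]  0  ''
  11  s[3:],s[2:]  1  'd'
  12  s[2:],s[15:]  2  'dd'
  13  s[15:],s[16:]  1  'd'
  14  s[16:],s[17:]  0  ''
  15  s[17:],s[0:]  2  'ea'
  16  s[0:],s[13:]  4  'eadd'
  17  s[13:],s[5:]  1  'e'
  18  s[5:],s[10:]  1  'e'
  19  s[10:],s[8:]  2  'ef'
  20  s[8:],s[11:]  0  ''
  21  s[11:],s[9:]  1  'f'
  22  s[9:],s[7:]  3  'fef'

[0, 2, 1, 1, 3, 0, 1, 0, 1, 2, 0, 1, 2, 1, 0, 2, 4, 1, 1, 2, 0, 1, 3]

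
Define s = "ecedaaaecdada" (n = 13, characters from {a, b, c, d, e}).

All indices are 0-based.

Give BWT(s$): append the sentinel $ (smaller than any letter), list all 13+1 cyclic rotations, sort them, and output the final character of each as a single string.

rank  rotation        last
    0  $ecedaaaecdada  a
    1  a$ecedaaaecdad  d
    2  aaaecdada$eced  d
    3  aaecdada$eceda  a
    4  ada$ecedaaaecd  d
    5  aecdada$ecedaa  a
    6  cdada$ecedaaae  e
    7  cedaaaecdada$e  e
    8  da$ecedaaaecda  a
    9  daaaecdada$ece  e
   10  dada$ecedaaaec  c
   11  ecdada$ecedaaa  a
   12  ecedaaaecdada$  $
   13  edaaaecdada$ec  c

addadaeeaeca$c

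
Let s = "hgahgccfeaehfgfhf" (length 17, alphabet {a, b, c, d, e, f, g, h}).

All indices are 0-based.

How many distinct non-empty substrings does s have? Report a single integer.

sorted suffixes:
  #0 SA[0]=9  'aehfgfhf'
  #1 SA[1]=2  'ahgccfeaehfgfhf'
  #2 SA[2]=5  'ccfeaehfgfhf'
  #3 SA[3]=6  'cfeaehfgfhf'
  #4 SA[4]=8  'eaehfgfhf'
  #5 SA[5]=10  'ehfgfhf'
  #6 SA[6]=16  'f'
  #7 SA[7]=7  'feaehfgfhf'
  #8 SA[8]=12  'fgfhf'
  #9 SA[9]=14  'fhf'
  #10 SA[10]=1  'gahgccfeaehfgfhf'
  #11 SA[11]=4  'gccfeaehfgfhf'
  #12 SA[12]=13  'gfhf'
  #13 SA[13]=15  'hf'
  #14 SA[14]=11  'hfgfhf'
  #15 SA[15]=0  'hgahgccfeaehfgfhf'
  #16 SA[16]=3  'hgccfeaehfgfhf'

SA = [9, 2, 5, 6, 8, 10, 16, 7, 12, 14, 1, 4, 13, 15, 11, 0, 3]
i: (SA[i-1],SA[i]) lcp shared
  1: (9,2) 1 'a'
  2: (2,5) 0 ''
  3: (5,6) 1 'c'
  4: (6,8) 0 ''
  5: (8,10) 1 'e'
  6: (10,16) 0 ''
  7: (16,7) 1 'f'
  8: (7,12) 1 'f'
  9: (12,14) 1 'f'
  10: (14,1) 0 ''
  11: (1,4) 1 'g'
  12: (4,13) 1 'g'
  13: (13,15) 0 ''
  14: (15,11) 2 'hf'
  15: (11,0) 1 'h'
  16: (0,3) 2 'hg'

n(n+1)/2 = 17·18/2 = 153
Σ LCP = 0 + 1 + 0 + 1 + 0 + 1 + 0 + 1 + 1 + 1 + 0 + 1 + 1 + 0 + 2 + 1 + 2 = 13
distinct = 153 − 13 = 140

140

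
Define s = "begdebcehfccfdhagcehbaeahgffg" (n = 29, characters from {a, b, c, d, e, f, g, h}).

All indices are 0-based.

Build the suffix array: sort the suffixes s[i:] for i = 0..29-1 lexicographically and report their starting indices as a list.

rank | idx | suffix
   0 |  21 | aeahgffg
   1 |  15 | agcehbaeahgffg
   2 |  23 | ahgffg
   3 |  20 | baeahgffg
   4 |   5 | bcehfccfdhagcehbaeahgffg
   5 |   0 | begdebcehfccfdhagcehbaeahgffg
   6 |  10 | ccfdhagcehbaeahgffg
   7 |  17 | cehbaeahgffg
   8 |   6 | cehfccfdhagcehbaeahgffg
   9 |  11 | cfdhagcehbaeahgffg
  10 |   3 | debcehfccfdhagcehbaeahgffg
  11 |  13 | dhagcehbaeahgffg
  12 |  22 | eahgffg
  13 |   4 | ebcehfccfdhagcehbaeahgffg
  14 |   1 | egdebcehfccfdhagcehbaeahgffg
  15 |  18 | ehbaeahgffg
  16 |   7 | ehfccfdhagcehbaeahgffg
  17 |   9 | fccfdhagcehbaeahgffg
  18 |  12 | fdhagcehbaeahgffg
  19 |  26 | ffg
  20 |  27 | fg
  21 |  28 | g
  22 |  16 | gcehbaeahgffg
  23 |   2 | gdebcehfccfdhagcehbaeahgffg
  24 |  25 | gffg
  25 |  14 | hagcehbaeahgffg
  26 |  19 | hbaeahgffg
  27 |   8 | hfccfdhagcehbaeahgffg
  28 |  24 | hgffg

[21, 15, 23, 20, 5, 0, 10, 17, 6, 11, 3, 13, 22, 4, 1, 18, 7, 9, 12, 26, 27, 28, 16, 2, 25, 14, 19, 8, 24]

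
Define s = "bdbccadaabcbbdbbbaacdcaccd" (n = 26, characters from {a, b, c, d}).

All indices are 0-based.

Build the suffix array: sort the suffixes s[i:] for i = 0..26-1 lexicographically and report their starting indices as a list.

sorted suffixes:
  #0 SA[0]=7  'aabcbbdbbbaacdcaccd'
  #1 SA[1]=17  'aacdcaccd'
  #2 SA[2]=8  'abcbbdbbbaacdcaccd'
  #3 SA[3]=22  'accd'
  #4 SA[4]=18  'acdcaccd'
  #5 SA[5]=5  'adaabcbbdbbbaacdcaccd'
  #6 SA[6]=16  'baacdcaccd'
  #7 SA[7]=15  'bbaacdcaccd'
  #8 SA[8]=14  'bbbaacdcaccd'
  #9 SA[9]=11  'bbdbbbaacdcaccd'
  #10 SA[10]=9  'bcbbdbbbaacdcaccd'
  #11 SA[11]=2  'bccadaabcbbdbbbaacdcaccd'
  #12 SA[12]=12  'bdbbbaacdcaccd'
  #13 SA[13]=0  'bdbccadaabcbbdbbbaacdcaccd'
  #14 SA[14]=21  'caccd'
  #15 SA[15]=4  'cadaabcbbdbbbaacdcaccd'
  #16 SA[16]=10  'cbbdbbbaacdcaccd'
  #17 SA[17]=3  'ccadaabcbbdbbbaacdcaccd'
  #18 SA[18]=23  'ccd'
  #19 SA[19]=24  'cd'
  #20 SA[20]=19  'cdcaccd'
  #21 SA[21]=25  'd'
  #22 SA[22]=6  'daabcbbdbbbaacdcaccd'
  #23 SA[23]=13  'dbbbaacdcaccd'
  #24 SA[24]=1  'dbccadaabcbbdbbbaacdcaccd'
  #25 SA[25]=20  'dcaccd'

[7, 17, 8, 22, 18, 5, 16, 15, 14, 11, 9, 2, 12, 0, 21, 4, 10, 3, 23, 24, 19, 25, 6, 13, 1, 20]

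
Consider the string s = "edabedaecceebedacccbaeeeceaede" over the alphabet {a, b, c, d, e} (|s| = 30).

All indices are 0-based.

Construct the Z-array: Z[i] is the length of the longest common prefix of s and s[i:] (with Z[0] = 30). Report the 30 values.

Z[0]=30
i=1: i≥r, start 0; Z[1]=0
i=2: i≥r, start 0; Z[2]=0
i=3: i≥r, start 0; Z[3]=0
i=4: i≥r, start 0; Z[4]=3 scan→box=[4,7)
i=5: min(r-i=2, Z[1]=0)=0; Z[5]=0
i=6: min(r-i=1, Z[2]=0)=0; Z[6]=0
i=7: i≥r, start 0; Z[7]=1 scan→box=[7,8)
i=8: i≥r, start 0; Z[8]=0
i=9: i≥r, start 0; Z[9]=0
i=10: i≥r, start 0; Z[10]=1 scan→box=[10,11)
i=11: i≥r, start 0; Z[11]=1 scan→box=[11,12)
i=12: i≥r, start 0; Z[12]=0
i=13: i≥r, start 0; Z[13]=3 scan→box=[13,16)
i=14: min(r-i=2, Z[1]=0)=0; Z[14]=0
i=15: min(r-i=1, Z[2]=0)=0; Z[15]=0
i=16: i≥r, start 0; Z[16]=0
i=17: i≥r, start 0; Z[17]=0
i=18: i≥r, start 0; Z[18]=0
i=19: i≥r, start 0; Z[19]=0
i=20: i≥r, start 0; Z[20]=0
i=21: i≥r, start 0; Z[21]=1 scan→box=[21,22)
i=22: i≥r, start 0; Z[22]=1 scan→box=[22,23)
i=23: i≥r, start 0; Z[23]=1 scan→box=[23,24)
i=24: i≥r, start 0; Z[24]=0
i=25: i≥r, start 0; Z[25]=1 scan→box=[25,26)
i=26: i≥r, start 0; Z[26]=0
i=27: i≥r, start 0; Z[27]=2 scan→box=[27,29)
i=28: min(r-i=1, Z[1]=0)=0; Z[28]=0
i=29: i≥r, start 0; Z[29]=1 scan→box=[29,30)

[30, 0, 0, 0, 3, 0, 0, 1, 0, 0, 1, 1, 0, 3, 0, 0, 0, 0, 0, 0, 0, 1, 1, 1, 0, 1, 0, 2, 0, 1]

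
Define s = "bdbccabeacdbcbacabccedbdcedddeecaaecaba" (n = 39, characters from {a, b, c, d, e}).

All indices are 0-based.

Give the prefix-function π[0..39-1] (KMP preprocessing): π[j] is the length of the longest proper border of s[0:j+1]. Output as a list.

π[0] = 0
j=1 s[j]='d': π[1]=0 (border '')
j=2 s[j]='b': π[2]=1 (border 'b')
j=3 s[j]='c': k: 1→0; π[3]=0 (border '')
j=4 s[j]='c': π[4]=0 (border '')
j=5 s[j]='a': π[5]=0 (border '')
j=6 s[j]='b': π[6]=1 (border 'b')
j=7 s[j]='e': k: 1→0; π[7]=0 (border '')
j=8 s[j]='a': π[8]=0 (border '')
j=9 s[j]='c': π[9]=0 (border '')
j=10 s[j]='d': π[10]=0 (border '')
j=11 s[j]='b': π[11]=1 (border 'b')
j=12 s[j]='c': k: 1→0; π[12]=0 (border '')
j=13 s[j]='b': π[13]=1 (border 'b')
j=14 s[j]='a': k: 1→0; π[14]=0 (border '')
j=15 s[j]='c': π[15]=0 (border '')
j=16 s[j]='a': π[16]=0 (border '')
j=17 s[j]='b': π[17]=1 (border 'b')
j=18 s[j]='c': k: 1→0; π[18]=0 (border '')
j=19 s[j]='c': π[19]=0 (border '')
j=20 s[j]='e': π[20]=0 (border '')
j=21 s[j]='d': π[21]=0 (border '')
j=22 s[j]='b': π[22]=1 (border 'b')
j=23 s[j]='d': π[23]=2 (border 'bd')
j=24 s[j]='c': k: 2→0; π[24]=0 (border '')
j=25 s[j]='e': π[25]=0 (border '')
j=26 s[j]='d': π[26]=0 (border '')
j=27 s[j]='d': π[27]=0 (border '')
j=28 s[j]='d': π[28]=0 (border '')
j=29 s[j]='e': π[29]=0 (border '')
j=30 s[j]='e': π[30]=0 (border '')
j=31 s[j]='c': π[31]=0 (border '')
j=32 s[j]='a': π[32]=0 (border '')
j=33 s[j]='a': π[33]=0 (border '')
j=34 s[j]='e': π[34]=0 (border '')
j=35 s[j]='c': π[35]=0 (border '')
j=36 s[j]='a': π[36]=0 (border '')
j=37 s[j]='b': π[37]=1 (border 'b')
j=38 s[j]='a': k: 1→0; π[38]=0 (border '')

[0, 0, 1, 0, 0, 0, 1, 0, 0, 0, 0, 1, 0, 1, 0, 0, 0, 1, 0, 0, 0, 0, 1, 2, 0, 0, 0, 0, 0, 0, 0, 0, 0, 0, 0, 0, 0, 1, 0]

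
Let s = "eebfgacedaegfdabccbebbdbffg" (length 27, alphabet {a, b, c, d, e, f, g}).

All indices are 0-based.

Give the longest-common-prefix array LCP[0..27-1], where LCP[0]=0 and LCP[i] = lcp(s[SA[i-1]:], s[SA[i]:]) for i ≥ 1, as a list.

rank | idx | suffix
   0 |  14 | abccbebbdbffg
   1 |   5 | acedaegfdabccbebbdbffg
   2 |   9 | aegfdabccbebbdbffg
   3 |  20 | bbdbffg
   4 |  15 | bccbebbdbffg
   5 |  21 | bdbffg
   6 |  18 | bebbdbffg
   7 |  23 | bffg
   8 |   2 | bfgacedaegfdabccbebbdbffg
   9 |  17 | cbebbdbffg
  10 |  16 | ccbebbdbffg
  11 |   6 | cedaegfdabccbebbdbffg
  12 |  13 | dabccbebbdbffg
  13 |   8 | daegfdabccbebbdbffg
  14 |  22 | dbffg
  15 |  19 | ebbdbffg
  16 |   1 | ebfgacedaegfdabccbebbdbffg
  17 |   7 | edaegfdabccbebbdbffg
  18 |   0 | eebfgacedaegfdabccbebbdbffg
  19 |  10 | egfdabccbebbdbffg
  20 |  12 | fdabccbebbdbffg
  21 |  24 | ffg
  22 |  25 | fg
  23 |   3 | fgacedaegfdabccbebbdbffg
  24 |  26 | g
  25 |   4 | gacedaegfdabccbebbdbffg
  26 |  11 | gfdabccbebbdbffg

SA = [14, 5, 9, 20, 15, 21, 18, 23, 2, 17, 16, 6, 13, 8, 22, 19, 1, 7, 0, 10, 12, 24, 25, 3, 26, 4, 11]
i: (SA[i-1],SA[i]) lcp shared
  1: (14,5) 1 'a'
  2: (5,9) 1 'a'
  3: (9,20) 0 ''
  4: (20,15) 1 'b'
  5: (15,21) 1 'b'
  6: (21,18) 1 'b'
  7: (18,23) 1 'b'
  8: (23,2) 2 'bf'
  9: (2,17) 0 ''
  10: (17,16) 1 'c'
  11: (16,6) 1 'c'
  12: (6,13) 0 ''
  13: (13,8) 2 'da'
  14: (8,22) 1 'd'
  15: (22,19) 0 ''
  16: (19,1) 2 'eb'
  17: (1,7) 1 'e'
  18: (7,0) 1 'e'
  19: (0,10) 1 'e'
  20: (10,12) 0 ''
  21: (12,24) 1 'f'
  22: (24,25) 1 'f'
  23: (25,3) 2 'fg'
  24: (3,26) 0 ''
  25: (26,4) 1 'g'
  26: (4,11) 1 'g'

[0, 1, 1, 0, 1, 1, 1, 1, 2, 0, 1, 1, 0, 2, 1, 0, 2, 1, 1, 1, 0, 1, 1, 2, 0, 1, 1]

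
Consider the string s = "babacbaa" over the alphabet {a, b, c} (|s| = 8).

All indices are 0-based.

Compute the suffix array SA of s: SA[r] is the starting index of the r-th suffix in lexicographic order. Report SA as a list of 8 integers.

[7, 6, 1, 3, 5, 0, 2, 4]

rank→(start, suffix):
  0 → (7, 'a')
  1 → (6, 'aa')
  2 → (1, 'abacbaa')
  3 → (3, 'acbaa')
  4 → (5, 'baa')
  5 → (0, 'babacbaa')
  6 → (2, 'bacbaa')
  7 → (4, 'cbaa')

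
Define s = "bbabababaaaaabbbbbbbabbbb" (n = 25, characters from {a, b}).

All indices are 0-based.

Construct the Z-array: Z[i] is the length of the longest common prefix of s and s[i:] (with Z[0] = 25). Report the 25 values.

Z[0]=25
i=1: outside box; Z[1]=1 grow→box=[1,2)
i=2: outside box; Z[2]=0
i=3: outside box; Z[3]=1 grow→box=[3,4)
i=4: outside box; Z[4]=0
i=5: outside box; Z[5]=1 grow→box=[5,6)
i=6: outside box; Z[6]=0
i=7: outside box; Z[7]=1 grow→box=[7,8)
i=8: outside box; Z[8]=0
i=9: outside box; Z[9]=0
i=10: outside box; Z[10]=0
i=11: outside box; Z[11]=0
i=12: outside box; Z[12]=0
i=13: outside box; Z[13]=2 grow→box=[13,15)
i=14: min(r-i=1, Z[1]=1)=1; Z[14]=2 grow→box=[14,16)
i=15: min(r-i=1, Z[1]=1)=1; Z[15]=2 grow→box=[15,17)
i=16: min(r-i=1, Z[1]=1)=1; Z[16]=2 grow→box=[16,18)
i=17: min(r-i=1, Z[1]=1)=1; Z[17]=2 grow→box=[17,19)
i=18: min(r-i=1, Z[1]=1)=1; Z[18]=4 grow→box=[18,22)
i=19: min(r-i=3, Z[1]=1)=1; Z[19]=1
i=20: min(r-i=2, Z[2]=0)=0; Z[20]=0
i=21: min(r-i=1, Z[3]=1)=1; Z[21]=2 grow→box=[21,23)
i=22: min(r-i=1, Z[1]=1)=1; Z[22]=2 grow→box=[22,24)
i=23: min(r-i=1, Z[1]=1)=1; Z[23]=2 grow→box=[23,25)
i=24: min(r-i=1, Z[1]=1)=1; Z[24]=1

[25, 1, 0, 1, 0, 1, 0, 1, 0, 0, 0, 0, 0, 2, 2, 2, 2, 2, 4, 1, 0, 2, 2, 2, 1]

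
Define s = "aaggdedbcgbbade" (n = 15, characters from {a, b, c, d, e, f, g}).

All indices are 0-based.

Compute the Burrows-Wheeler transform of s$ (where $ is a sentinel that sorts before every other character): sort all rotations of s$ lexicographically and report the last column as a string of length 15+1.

e$babgdbeagddcga

rank  rotation          last
    0  $aaggdedbcgbbade  e
    1  aaggdedbcgbbade$  $
    2  ade$aaggdedbcgbb  b
    3  aggdedbcgbbade$a  a
    4  bade$aaggdedbcgb  b
    5  bbade$aaggdedbcg  g
    6  bcgbbade$aaggded  d
    7  cgbbade$aaggdedb  b
    8  dbcgbbade$aaggde  e
    9  de$aaggdedbcgbba  a
   10  dedbcgbbade$aagg  g
   11  e$aaggdedbcgbbad  d
   12  edbcgbbade$aaggd  d
   13  gbbade$aaggdedbc  c
   14  gdedbcgbbade$aag  g
   15  ggdedbcgbbade$aa  a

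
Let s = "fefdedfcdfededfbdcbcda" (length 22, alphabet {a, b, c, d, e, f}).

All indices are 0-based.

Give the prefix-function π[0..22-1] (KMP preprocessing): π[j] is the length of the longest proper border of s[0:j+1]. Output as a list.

[0, 0, 1, 0, 0, 0, 1, 0, 0, 1, 2, 0, 0, 0, 1, 0, 0, 0, 0, 0, 0, 0]

π[0] = 0
j=1 s[j]='e': π[1]=0 (border '')
j=2 s[j]='f': π[2]=1 (border 'f')
j=3 s[j]='d': k: 1→0; π[3]=0 (border '')
j=4 s[j]='e': π[4]=0 (border '')
j=5 s[j]='d': π[5]=0 (border '')
j=6 s[j]='f': π[6]=1 (border 'f')
j=7 s[j]='c': k: 1→0; π[7]=0 (border '')
j=8 s[j]='d': π[8]=0 (border '')
j=9 s[j]='f': π[9]=1 (border 'f')
j=10 s[j]='e': π[10]=2 (border 'fe')
j=11 s[j]='d': k: 2→0; π[11]=0 (border '')
j=12 s[j]='e': π[12]=0 (border '')
j=13 s[j]='d': π[13]=0 (border '')
j=14 s[j]='f': π[14]=1 (border 'f')
j=15 s[j]='b': k: 1→0; π[15]=0 (border '')
j=16 s[j]='d': π[16]=0 (border '')
j=17 s[j]='c': π[17]=0 (border '')
j=18 s[j]='b': π[18]=0 (border '')
j=19 s[j]='c': π[19]=0 (border '')
j=20 s[j]='d': π[20]=0 (border '')
j=21 s[j]='a': π[21]=0 (border '')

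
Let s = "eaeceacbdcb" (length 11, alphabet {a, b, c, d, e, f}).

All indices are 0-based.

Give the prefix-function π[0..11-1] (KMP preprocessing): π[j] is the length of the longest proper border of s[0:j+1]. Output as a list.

[0, 0, 1, 0, 1, 2, 0, 0, 0, 0, 0]

π[0] = 0
j=1 s[j]='a': π[1]=0 (border '')
j=2 s[j]='e': π[2]=1 (border 'e')
j=3 s[j]='c': k: 1→0; π[3]=0 (border '')
j=4 s[j]='e': π[4]=1 (border 'e')
j=5 s[j]='a': π[5]=2 (border 'ea')
j=6 s[j]='c': k: 2→0; π[6]=0 (border '')
j=7 s[j]='b': π[7]=0 (border '')
j=8 s[j]='d': π[8]=0 (border '')
j=9 s[j]='c': π[9]=0 (border '')
j=10 s[j]='b': π[10]=0 (border '')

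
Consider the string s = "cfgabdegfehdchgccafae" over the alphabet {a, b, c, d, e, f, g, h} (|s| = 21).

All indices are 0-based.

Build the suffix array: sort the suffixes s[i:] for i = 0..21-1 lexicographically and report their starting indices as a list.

rank→(start, suffix):
  0 → (3, 'abdegfehdchgccafae')
  1 → (19, 'ae')
  2 → (17, 'afae')
  3 → (4, 'bdegfehdchgccafae')
  4 → (16, 'cafae')
  5 → (15, 'ccafae')
  6 → (0, 'cfgabdegfehdchgccafae')
  7 → (12, 'chgccafae')
  8 → (11, 'dchgccafae')
  9 → (5, 'degfehdchgccafae')
  10 → (20, 'e')
  11 → (6, 'egfehdchgccafae')
  12 → (9, 'ehdchgccafae')
  13 → (18, 'fae')
  14 → (8, 'fehdchgccafae')
  15 → (1, 'fgabdegfehdchgccafae')
  16 → (2, 'gabdegfehdchgccafae')
  17 → (14, 'gccafae')
  18 → (7, 'gfehdchgccafae')
  19 → (10, 'hdchgccafae')
  20 → (13, 'hgccafae')

[3, 19, 17, 4, 16, 15, 0, 12, 11, 5, 20, 6, 9, 18, 8, 1, 2, 14, 7, 10, 13]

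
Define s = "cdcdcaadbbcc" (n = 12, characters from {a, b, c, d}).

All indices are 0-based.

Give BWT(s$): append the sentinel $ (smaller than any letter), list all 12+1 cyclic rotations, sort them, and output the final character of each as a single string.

rank  rotation       last
    0  $cdcdcaadbbcc  c
    1  aadbbcc$cdcdc  c
    2  adbbcc$cdcdca  a
    3  bbcc$cdcdcaad  d
    4  bcc$cdcdcaadb  b
    5  c$cdcdcaadbbc  c
    6  caadbbcc$cdcd  d
    7  cc$cdcdcaadbb  b
    8  cdcaadbbcc$cd  d
    9  cdcdcaadbbcc$  $
   10  dbbcc$cdcdcaa  a
   11  dcaadbbcc$cdc  c
   12  dcdcaadbbcc$c  c

ccadbcdbd$acc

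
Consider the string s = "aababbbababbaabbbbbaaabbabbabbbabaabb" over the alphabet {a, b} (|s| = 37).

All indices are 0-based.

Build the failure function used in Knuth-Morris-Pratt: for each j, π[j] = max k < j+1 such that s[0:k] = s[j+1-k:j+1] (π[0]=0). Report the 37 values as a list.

[0, 1, 0, 1, 0, 0, 0, 1, 0, 1, 0, 0, 1, 2, 3, 0, 0, 0, 0, 1, 2, 2, 3, 0, 1, 0, 0, 1, 0, 0, 0, 1, 0, 1, 2, 3, 0]

π[0] = 0
j=1 s[j]='a': π[1]=1 (border 'a')
j=2 s[j]='b': k: 1→0; π[2]=0 (border '')
j=3 s[j]='a': π[3]=1 (border 'a')
j=4 s[j]='b': k: 1→0; π[4]=0 (border '')
j=5 s[j]='b': π[5]=0 (border '')
j=6 s[j]='b': π[6]=0 (border '')
j=7 s[j]='a': π[7]=1 (border 'a')
j=8 s[j]='b': k: 1→0; π[8]=0 (border '')
j=9 s[j]='a': π[9]=1 (border 'a')
j=10 s[j]='b': k: 1→0; π[10]=0 (border '')
j=11 s[j]='b': π[11]=0 (border '')
j=12 s[j]='a': π[12]=1 (border 'a')
j=13 s[j]='a': π[13]=2 (border 'aa')
j=14 s[j]='b': π[14]=3 (border 'aab')
j=15 s[j]='b': k: 3→0; π[15]=0 (border '')
j=16 s[j]='b': π[16]=0 (border '')
j=17 s[j]='b': π[17]=0 (border '')
j=18 s[j]='b': π[18]=0 (border '')
j=19 s[j]='a': π[19]=1 (border 'a')
j=20 s[j]='a': π[20]=2 (border 'aa')
j=21 s[j]='a': k: 2→1; π[21]=2 (border 'aa')
j=22 s[j]='b': π[22]=3 (border 'aab')
j=23 s[j]='b': k: 3→0; π[23]=0 (border '')
j=24 s[j]='a': π[24]=1 (border 'a')
j=25 s[j]='b': k: 1→0; π[25]=0 (border '')
j=26 s[j]='b': π[26]=0 (border '')
j=27 s[j]='a': π[27]=1 (border 'a')
j=28 s[j]='b': k: 1→0; π[28]=0 (border '')
j=29 s[j]='b': π[29]=0 (border '')
j=30 s[j]='b': π[30]=0 (border '')
j=31 s[j]='a': π[31]=1 (border 'a')
j=32 s[j]='b': k: 1→0; π[32]=0 (border '')
j=33 s[j]='a': π[33]=1 (border 'a')
j=34 s[j]='a': π[34]=2 (border 'aa')
j=35 s[j]='b': π[35]=3 (border 'aab')
j=36 s[j]='b': k: 3→0; π[36]=0 (border '')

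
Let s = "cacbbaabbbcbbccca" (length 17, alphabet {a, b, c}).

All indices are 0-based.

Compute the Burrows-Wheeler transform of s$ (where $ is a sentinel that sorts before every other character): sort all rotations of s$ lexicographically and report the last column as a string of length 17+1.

acbacbcabcbbc$abcb

rank  rotation            last
    0  $cacbbaabbbcbbccca  a
    1  a$cacbbaabbbcbbccc  c
    2  aabbbcbbccca$cacbb  b
    3  abbbcbbccca$cacbba  a
    4  acbbaabbbcbbccca$c  c
    5  baabbbcbbccca$cacb  b
    6  bbaabbbcbbccca$cac  c
    7  bbbcbbccca$cacbbaa  a
    8  bbcbbccca$cacbbaab  b
    9  bbccca$cacbbaabbbc  c
   10  bcbbccca$cacbbaabb  b
   11  bccca$cacbbaabbbcb  b
   12  ca$cacbbaabbbcbbcc  c
   13  cacbbaabbbcbbccca$  $
   14  cbbaabbbcbbccca$ca  a
   15  cbbccca$cacbbaabbb  b
   16  cca$cacbbaabbbcbbc  c
   17  ccca$cacbbaabbbcbb  b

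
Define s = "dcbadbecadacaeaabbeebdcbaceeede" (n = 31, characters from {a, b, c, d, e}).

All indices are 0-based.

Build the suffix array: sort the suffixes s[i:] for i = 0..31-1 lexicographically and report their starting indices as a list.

[14, 15, 10, 24, 8, 3, 12, 23, 2, 16, 20, 5, 17, 7, 11, 22, 1, 25, 9, 4, 21, 0, 29, 30, 13, 19, 6, 28, 18, 27, 26]

rank | idx | suffix
   0 |  14 | aabbeebdcbaceeede
   1 |  15 | abbeebdcbaceeede
   2 |  10 | acaeaabbeebdcbaceeede
   3 |  24 | aceeede
   4 |   8 | adacaeaabbeebdcbaceeede
   5 |   3 | adbecadacaeaabbeebdcbaceeede
   6 |  12 | aeaabbeebdcbaceeede
   7 |  23 | baceeede
   8 |   2 | badbecadacaeaabbeebdcbaceeede
   9 |  16 | bbeebdcbaceeede
  10 |  20 | bdcbaceeede
  11 |   5 | becadacaeaabbeebdcbaceeede
  12 |  17 | beebdcbaceeede
  13 |   7 | cadacaeaabbeebdcbaceeede
  14 |  11 | caeaabbeebdcbaceeede
  15 |  22 | cbaceeede
  16 |   1 | cbadbecadacaeaabbeebdcbaceeede
  17 |  25 | ceeede
  18 |   9 | dacaeaabbeebdcbaceeede
  19 |   4 | dbecadacaeaabbeebdcbaceeede
  20 |  21 | dcbaceeede
  21 |   0 | dcbadbecadacaeaabbeebdcbaceeede
  22 |  29 | de
  23 |  30 | e
  24 |  13 | eaabbeebdcbaceeede
  25 |  19 | ebdcbaceeede
  26 |   6 | ecadacaeaabbeebdcbaceeede
  27 |  28 | ede
  28 |  18 | eebdcbaceeede
  29 |  27 | eede
  30 |  26 | eeede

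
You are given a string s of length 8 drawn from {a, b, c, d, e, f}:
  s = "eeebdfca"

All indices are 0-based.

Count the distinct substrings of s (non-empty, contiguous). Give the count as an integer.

rank | idx | suffix
   0 |   7 | a
   1 |   3 | bdfca
   2 |   6 | ca
   3 |   4 | dfca
   4 |   2 | ebdfca
   5 |   1 | eebdfca
   6 |   0 | eeebdfca
   7 |   5 | fca

SA = [7, 3, 6, 4, 2, 1, 0, 5]
i: (SA[i-1],SA[i]) lcp shared
  1: (7,3) 0 ''
  2: (3,6) 0 ''
  3: (6,4) 0 ''
  4: (4,2) 0 ''
  5: (2,1) 1 'e'
  6: (1,0) 2 'ee'
  7: (0,5) 0 ''

n(n+1)/2 = 8·9/2 = 36
Σ LCP = 0 + 0 + 0 + 0 + 0 + 1 + 2 + 0 = 3
distinct = 36 − 3 = 33

33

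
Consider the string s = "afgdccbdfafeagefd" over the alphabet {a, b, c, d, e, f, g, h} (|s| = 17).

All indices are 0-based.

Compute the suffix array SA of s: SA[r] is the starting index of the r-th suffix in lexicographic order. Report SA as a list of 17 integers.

rank | idx | suffix
   0 |   9 | afeagefd
   1 |   0 | afgdccbdfafeagefd
   2 |  12 | agefd
   3 |   6 | bdfafeagefd
   4 |   5 | cbdfafeagefd
   5 |   4 | ccbdfafeagefd
   6 |  16 | d
   7 |   3 | dccbdfafeagefd
   8 |   7 | dfafeagefd
   9 |  11 | eagefd
  10 |  14 | efd
  11 |   8 | fafeagefd
  12 |  15 | fd
  13 |  10 | feagefd
  14 |   1 | fgdccbdfafeagefd
  15 |   2 | gdccbdfafeagefd
  16 |  13 | gefd

[9, 0, 12, 6, 5, 4, 16, 3, 7, 11, 14, 8, 15, 10, 1, 2, 13]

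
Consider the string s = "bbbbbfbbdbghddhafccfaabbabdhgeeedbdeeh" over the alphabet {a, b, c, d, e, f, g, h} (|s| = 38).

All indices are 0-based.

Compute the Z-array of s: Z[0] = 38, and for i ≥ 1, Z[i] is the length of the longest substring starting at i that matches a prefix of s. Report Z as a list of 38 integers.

Z[0]=38
i=1: fresh scan; Z[1]=4 scan→box=[1,5)
i=2: min(r-i=3, Z[1]=4)=3; Z[2]=3
i=3: min(r-i=2, Z[2]=3)=2; Z[3]=2
i=4: min(r-i=1, Z[3]=2)=1; Z[4]=1
i=5: fresh scan; Z[5]=0
i=6: fresh scan; Z[6]=2 scan→box=[6,8)
i=7: min(r-i=1, Z[1]=4)=1; Z[7]=1
i=8: fresh scan; Z[8]=0
i=9: fresh scan; Z[9]=1 scan→box=[9,10)
i=10: fresh scan; Z[10]=0
i=11: fresh scan; Z[11]=0
i=12: fresh scan; Z[12]=0
i=13: fresh scan; Z[13]=0
i=14: fresh scan; Z[14]=0
i=15: fresh scan; Z[15]=0
i=16: fresh scan; Z[16]=0
i=17: fresh scan; Z[17]=0
i=18: fresh scan; Z[18]=0
i=19: fresh scan; Z[19]=0
i=20: fresh scan; Z[20]=0
i=21: fresh scan; Z[21]=0
i=22: fresh scan; Z[22]=2 scan→box=[22,24)
i=23: min(r-i=1, Z[1]=4)=1; Z[23]=1
i=24: fresh scan; Z[24]=0
i=25: fresh scan; Z[25]=1 scan→box=[25,26)
i=26: fresh scan; Z[26]=0
i=27: fresh scan; Z[27]=0
i=28: fresh scan; Z[28]=0
i=29: fresh scan; Z[29]=0
i=30: fresh scan; Z[30]=0
i=31: fresh scan; Z[31]=0
i=32: fresh scan; Z[32]=0
i=33: fresh scan; Z[33]=1 scan→box=[33,34)
i=34: fresh scan; Z[34]=0
i=35: fresh scan; Z[35]=0
i=36: fresh scan; Z[36]=0
i=37: fresh scan; Z[37]=0

[38, 4, 3, 2, 1, 0, 2, 1, 0, 1, 0, 0, 0, 0, 0, 0, 0, 0, 0, 0, 0, 0, 2, 1, 0, 1, 0, 0, 0, 0, 0, 0, 0, 1, 0, 0, 0, 0]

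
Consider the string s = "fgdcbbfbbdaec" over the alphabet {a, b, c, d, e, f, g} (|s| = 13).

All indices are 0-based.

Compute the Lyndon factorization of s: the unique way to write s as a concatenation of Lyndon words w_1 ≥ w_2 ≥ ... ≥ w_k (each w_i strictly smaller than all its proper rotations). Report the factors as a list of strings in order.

emit factor 1: 'fg' (i=0, period=2)
emit factor 2: 'd' (i=2, period=1)
emit factor 3: 'c' (i=3, period=1)
emit factor 4: 'bbf' (i=4, period=3)
emit factor 5: 'bbd' (i=7, period=3)
emit factor 6: 'aec' (i=10, period=3)

["fg", "d", "c", "bbf", "bbd", "aec"]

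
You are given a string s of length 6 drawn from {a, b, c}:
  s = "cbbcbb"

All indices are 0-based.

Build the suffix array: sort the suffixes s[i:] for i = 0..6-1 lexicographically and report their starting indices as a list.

rank→(start, suffix):
  0 → (5, 'b')
  1 → (4, 'bb')
  2 → (1, 'bbcbb')
  3 → (2, 'bcbb')
  4 → (3, 'cbb')
  5 → (0, 'cbbcbb')

[5, 4, 1, 2, 3, 0]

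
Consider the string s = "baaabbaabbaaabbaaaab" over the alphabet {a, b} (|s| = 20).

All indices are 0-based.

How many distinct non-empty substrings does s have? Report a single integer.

138

rank→(start, suffix):
  0 → (15, 'aaaab')
  1 → (16, 'aaab')
  2 → (10, 'aaabbaaaab')
  3 → (1, 'aaabbaabbaaabbaaaab')
  4 → (17, 'aab')
  5 → (11, 'aabbaaaab')
  6 → (6, 'aabbaaabbaaaab')
  7 → (2, 'aabbaabbaaabbaaaab')
  8 → (18, 'ab')
  9 → (12, 'abbaaaab')
  10 → (7, 'abbaaabbaaaab')
  11 → (3, 'abbaabbaaabbaaaab')
  12 → (19, 'b')
  13 → (14, 'baaaab')
  14 → (9, 'baaabbaaaab')
  15 → (0, 'baaabbaabbaaabbaaaab')
  16 → (5, 'baabbaaabbaaaab')
  17 → (13, 'bbaaaab')
  18 → (8, 'bbaaabbaaaab')
  19 → (4, 'bbaabbaaabbaaaab')

SA = [15, 16, 10, 1, 17, 11, 6, 2, 18, 12, 7, 3, 19, 14, 9, 0, 5, 13, 8, 4]
[i] adj suffixes → lcp
  [1] 15/16 → 3 ('aaa')
  [2] 16/10 → 4 ('aaab')
  [3] 10/1 → 7 ('aaabbaa')
  [4] 1/17 → 2 ('aa')
  [5] 17/11 → 3 ('aab')
  [6] 11/6 → 7 ('aabbaaa')
  [7] 6/2 → 6 ('aabbaa')
  [8] 2/18 → 1 ('a')
  [9] 18/12 → 2 ('ab')
  [10] 12/7 → 6 ('abbaaa')
  [11] 7/3 → 5 ('abbaa')
  [12] 3/19 → 0 ('')
  [13] 19/14 → 1 ('b')
  [14] 14/9 → 4 ('baaa')
  [15] 9/0 → 8 ('baaabbaa')
  [16] 0/5 → 3 ('baa')
  [17] 5/13 → 1 ('b')
  [18] 13/8 → 5 ('bbaaa')
  [19] 8/4 → 4 ('bbaa')

n(n+1)/2 = 20·21/2 = 210
Σ LCP = 0 + 3 + 4 + 7 + 2 + 3 + 7 + 6 + 1 + 2 + 6 + 5 + 0 + 1 + 4 + 8 + 3 + 1 + 5 + 4 = 72
distinct = 210 − 72 = 138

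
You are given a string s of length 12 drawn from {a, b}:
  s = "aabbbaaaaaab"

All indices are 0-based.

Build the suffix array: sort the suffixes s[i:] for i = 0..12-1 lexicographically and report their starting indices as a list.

rank | idx | suffix
   0 |   5 | aaaaaab
   1 |   6 | aaaaab
   2 |   7 | aaaab
   3 |   8 | aaab
   4 |   9 | aab
   5 |   0 | aabbbaaaaaab
   6 |  10 | ab
   7 |   1 | abbbaaaaaab
   8 |  11 | b
   9 |   4 | baaaaaab
  10 |   3 | bbaaaaaab
  11 |   2 | bbbaaaaaab

[5, 6, 7, 8, 9, 0, 10, 1, 11, 4, 3, 2]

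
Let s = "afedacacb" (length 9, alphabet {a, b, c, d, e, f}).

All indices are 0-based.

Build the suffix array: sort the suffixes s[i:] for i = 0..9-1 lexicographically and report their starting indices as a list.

sorted suffixes:
  #0 SA[0]=4  'acacb'
  #1 SA[1]=6  'acb'
  #2 SA[2]=0  'afedacacb'
  #3 SA[3]=8  'b'
  #4 SA[4]=5  'cacb'
  #5 SA[5]=7  'cb'
  #6 SA[6]=3  'dacacb'
  #7 SA[7]=2  'edacacb'
  #8 SA[8]=1  'fedacacb'

[4, 6, 0, 8, 5, 7, 3, 2, 1]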